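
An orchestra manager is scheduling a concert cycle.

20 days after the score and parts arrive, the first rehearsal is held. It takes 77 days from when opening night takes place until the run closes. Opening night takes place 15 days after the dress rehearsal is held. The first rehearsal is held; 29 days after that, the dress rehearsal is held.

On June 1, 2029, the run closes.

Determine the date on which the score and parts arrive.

The run closes: Jun 1, 2029.
Opening night takes place: Jun 1, 2029 − 77 days = Mar 16, 2029.
The dress rehearsal is held: Mar 16, 2029 − 15 days = Mar 1, 2029.
The first rehearsal is held: Mar 1, 2029 − 29 days = Jan 31, 2029.
The score and parts arrive: Jan 31, 2029 − 20 days = Jan 11, 2029.

January 11, 2029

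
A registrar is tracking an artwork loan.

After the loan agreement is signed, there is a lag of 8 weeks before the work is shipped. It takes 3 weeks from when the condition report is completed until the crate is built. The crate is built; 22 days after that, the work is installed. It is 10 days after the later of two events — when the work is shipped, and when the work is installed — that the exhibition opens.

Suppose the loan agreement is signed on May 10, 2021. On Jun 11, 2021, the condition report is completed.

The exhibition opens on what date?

Aug 3, 2021

The loan agreement is signed: May 10, 2021.
The work is shipped: May 10, 2021 + 8 weeks = Jul 5, 2021.
The condition report is completed: Jun 11, 2021.
The crate is built: Jun 11, 2021 + 3 weeks = Jul 2, 2021.
The work is installed: Jul 2, 2021 + 22 days = Jul 24, 2021.
Both prerequisites met — the work is shipped (Jul 5, 2021), the work is installed (Jul 24, 2021); the later is Jul 24, 2021.
The exhibition opens: Jul 24, 2021 + 10 days = Aug 3, 2021.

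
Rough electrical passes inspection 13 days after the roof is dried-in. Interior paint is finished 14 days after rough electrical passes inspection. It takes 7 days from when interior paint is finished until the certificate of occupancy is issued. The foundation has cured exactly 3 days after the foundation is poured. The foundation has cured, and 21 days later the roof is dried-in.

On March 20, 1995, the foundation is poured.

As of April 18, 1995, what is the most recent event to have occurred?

The foundation is poured: Mar 20, 1995.
The foundation has cured: Mar 20, 1995 + 3 days = Mar 23, 1995.
The roof is dried-in: Mar 23, 1995 + 21 days = Apr 13, 1995.
Rough electrical passes inspection: Apr 13, 1995 + 13 days = Apr 26, 1995.
Interior paint is finished: Apr 26, 1995 + 14 days = May 10, 1995.
The certificate of occupancy is issued: May 10, 1995 + 7 days = May 17, 1995.
Apr 18, 1995 falls between when the roof is dried-in (Apr 13, 1995) and when rough electrical passes inspection (Apr 26, 1995).

The roof is dried-in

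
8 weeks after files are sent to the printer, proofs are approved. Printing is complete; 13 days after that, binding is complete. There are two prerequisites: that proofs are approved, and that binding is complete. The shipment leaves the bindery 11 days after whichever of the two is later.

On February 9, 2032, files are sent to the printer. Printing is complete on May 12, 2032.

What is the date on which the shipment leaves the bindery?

June 5, 2032

Files are sent to the printer: Feb 9, 2032.
Proofs are approved: Feb 9, 2032 + 8 weeks = Apr 5, 2032.
Printing is complete: May 12, 2032.
Binding is complete: May 12, 2032 + 13 days = May 25, 2032.
Both prerequisites met — proofs are approved (Apr 5, 2032), binding is complete (May 25, 2032); the later is May 25, 2032.
The shipment leaves the bindery: May 25, 2032 + 11 days = Jun 5, 2032.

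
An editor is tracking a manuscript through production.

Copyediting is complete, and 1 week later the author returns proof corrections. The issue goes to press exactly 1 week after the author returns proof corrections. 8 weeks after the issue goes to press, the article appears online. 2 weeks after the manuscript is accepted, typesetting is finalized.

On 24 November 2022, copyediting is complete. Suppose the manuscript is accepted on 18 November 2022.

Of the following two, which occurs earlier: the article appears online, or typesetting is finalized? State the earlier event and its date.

Copyediting is complete: Nov 24, 2022.
The author returns proof corrections: Nov 24, 2022 + 1 week = Dec 1, 2022.
The issue goes to press: Dec 1, 2022 + 1 week = Dec 8, 2022.
The article appears online: Dec 8, 2022 + 8 weeks = Feb 2, 2023.
The manuscript is accepted: Nov 18, 2022.
Typesetting is finalized: Nov 18, 2022 + 2 weeks = Dec 2, 2022.
Comparing: the article appears online on Feb 2, 2023 vs typesetting is finalized on Dec 2, 2022. Earlier: typesetting is finalized.

Typesetting is finalized — 2 December 2022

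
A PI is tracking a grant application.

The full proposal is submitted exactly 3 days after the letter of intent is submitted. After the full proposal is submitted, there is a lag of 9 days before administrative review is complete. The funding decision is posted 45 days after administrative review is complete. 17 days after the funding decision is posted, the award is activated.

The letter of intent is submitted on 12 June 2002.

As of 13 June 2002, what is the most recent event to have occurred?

The letter of intent is submitted: Jun 12, 2002.
The full proposal is submitted: Jun 12, 2002 + 3 days = Jun 15, 2002.
Administrative review is complete: Jun 15, 2002 + 9 days = Jun 24, 2002.
The funding decision is posted: Jun 24, 2002 + 45 days = Aug 8, 2002.
The award is activated: Aug 8, 2002 + 17 days = Aug 25, 2002.
Jun 13, 2002 falls between when the letter of intent is submitted (Jun 12, 2002) and when the full proposal is submitted (Jun 15, 2002).

The letter of intent is submitted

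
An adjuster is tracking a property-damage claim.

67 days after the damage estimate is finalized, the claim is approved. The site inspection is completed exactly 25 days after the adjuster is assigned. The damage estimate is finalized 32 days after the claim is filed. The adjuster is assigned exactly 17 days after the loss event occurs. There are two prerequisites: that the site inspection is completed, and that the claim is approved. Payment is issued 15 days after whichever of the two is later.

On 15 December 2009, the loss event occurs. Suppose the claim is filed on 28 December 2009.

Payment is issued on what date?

The loss event occurs: Dec 15, 2009.
The adjuster is assigned: Dec 15, 2009 + 17 days = Jan 1, 2010.
The site inspection is completed: Jan 1, 2010 + 25 days = Jan 26, 2010.
The claim is filed: Dec 28, 2009.
The damage estimate is finalized: Dec 28, 2009 + 32 days = Jan 29, 2010.
The claim is approved: Jan 29, 2010 + 67 days = Apr 6, 2010.
Both prerequisites met — the site inspection is completed (Jan 26, 2010), the claim is approved (Apr 6, 2010); the later is Apr 6, 2010.
Payment is issued: Apr 6, 2010 + 15 days = Apr 21, 2010.

21 April 2010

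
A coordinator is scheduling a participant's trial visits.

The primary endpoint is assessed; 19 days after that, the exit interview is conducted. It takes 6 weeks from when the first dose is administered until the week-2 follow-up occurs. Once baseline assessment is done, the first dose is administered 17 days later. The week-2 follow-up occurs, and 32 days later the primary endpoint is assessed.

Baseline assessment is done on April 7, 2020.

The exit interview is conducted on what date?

Baseline assessment is done: Apr 7, 2020.
The first dose is administered: Apr 7, 2020 + 17 days = Apr 24, 2020.
The week-2 follow-up occurs: Apr 24, 2020 + 6 weeks = Jun 5, 2020.
The primary endpoint is assessed: Jun 5, 2020 + 32 days = Jul 7, 2020.
The exit interview is conducted: Jul 7, 2020 + 19 days = Jul 26, 2020.

July 26, 2020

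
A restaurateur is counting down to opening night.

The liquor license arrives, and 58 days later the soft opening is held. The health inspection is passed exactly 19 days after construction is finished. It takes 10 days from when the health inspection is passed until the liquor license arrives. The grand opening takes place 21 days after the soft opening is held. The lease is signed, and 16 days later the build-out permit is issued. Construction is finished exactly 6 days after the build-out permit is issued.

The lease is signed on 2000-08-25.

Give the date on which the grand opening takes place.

The lease is signed: Aug 25, 2000.
The build-out permit is issued: Aug 25, 2000 + 16 days = Sep 10, 2000.
Construction is finished: Sep 10, 2000 + 6 days = Sep 16, 2000.
The health inspection is passed: Sep 16, 2000 + 19 days = Oct 5, 2000.
The liquor license arrives: Oct 5, 2000 + 10 days = Oct 15, 2000.
The soft opening is held: Oct 15, 2000 + 58 days = Dec 12, 2000.
The grand opening takes place: Dec 12, 2000 + 21 days = Jan 2, 2001.

2001-01-02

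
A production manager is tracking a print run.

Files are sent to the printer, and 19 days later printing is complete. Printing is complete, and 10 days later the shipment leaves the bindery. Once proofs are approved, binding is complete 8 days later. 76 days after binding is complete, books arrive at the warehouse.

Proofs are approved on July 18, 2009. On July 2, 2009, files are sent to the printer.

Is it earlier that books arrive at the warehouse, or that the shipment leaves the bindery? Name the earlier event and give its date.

The shipment leaves the bindery — July 31, 2009

Proofs are approved: Jul 18, 2009.
Binding is complete: Jul 18, 2009 + 8 days = Jul 26, 2009.
Books arrive at the warehouse: Jul 26, 2009 + 76 days = Oct 10, 2009.
Files are sent to the printer: Jul 2, 2009.
Printing is complete: Jul 2, 2009 + 19 days = Jul 21, 2009.
The shipment leaves the bindery: Jul 21, 2009 + 10 days = Jul 31, 2009.
Comparing: books arrive at the warehouse on Oct 10, 2009 vs the shipment leaves the bindery on Jul 31, 2009. Earlier: the shipment leaves the bindery.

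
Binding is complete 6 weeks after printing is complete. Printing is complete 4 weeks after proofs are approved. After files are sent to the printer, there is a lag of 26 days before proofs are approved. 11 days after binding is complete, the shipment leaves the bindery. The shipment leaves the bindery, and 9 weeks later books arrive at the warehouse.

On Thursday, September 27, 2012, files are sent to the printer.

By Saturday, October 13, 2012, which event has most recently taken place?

Files are sent to the printer

Files are sent to the printer: Sep 27, 2012.
Proofs are approved: Sep 27, 2012 + 26 days = Oct 23, 2012.
Printing is complete: Oct 23, 2012 + 4 weeks = Nov 20, 2012.
Binding is complete: Nov 20, 2012 + 6 weeks = Jan 1, 2013.
The shipment leaves the bindery: Jan 1, 2013 + 11 days = Jan 12, 2013.
Books arrive at the warehouse: Jan 12, 2013 + 9 weeks = Mar 16, 2013.
Oct 13, 2012 falls between when files are sent to the printer (Sep 27, 2012) and when proofs are approved (Oct 23, 2012).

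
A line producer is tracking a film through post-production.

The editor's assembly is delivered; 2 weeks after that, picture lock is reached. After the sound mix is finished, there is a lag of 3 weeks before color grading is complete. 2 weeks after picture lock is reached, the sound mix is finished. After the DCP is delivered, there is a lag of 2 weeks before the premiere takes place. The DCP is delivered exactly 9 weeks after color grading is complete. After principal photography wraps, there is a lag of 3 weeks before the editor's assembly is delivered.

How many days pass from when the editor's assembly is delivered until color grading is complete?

49 days

Causal path: the editor's assembly is delivered → picture lock is reached → the sound mix is finished → color grading is complete.
Total delay along the path: 2 + 2 + 3 weeks = 7 weeks = 49 days.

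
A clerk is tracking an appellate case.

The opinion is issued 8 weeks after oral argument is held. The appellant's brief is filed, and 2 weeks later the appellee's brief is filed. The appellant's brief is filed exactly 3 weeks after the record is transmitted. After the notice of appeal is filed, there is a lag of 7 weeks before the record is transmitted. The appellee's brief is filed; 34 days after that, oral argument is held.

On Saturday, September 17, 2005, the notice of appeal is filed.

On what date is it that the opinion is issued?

Friday, March 10, 2006

The notice of appeal is filed: Sep 17, 2005.
The record is transmitted: Sep 17, 2005 + 7 weeks = Nov 5, 2005.
The appellant's brief is filed: Nov 5, 2005 + 3 weeks = Nov 26, 2005.
The appellee's brief is filed: Nov 26, 2005 + 2 weeks = Dec 10, 2005.
Oral argument is held: Dec 10, 2005 + 34 days = Jan 13, 2006.
The opinion is issued: Jan 13, 2006 + 8 weeks = Mar 10, 2006.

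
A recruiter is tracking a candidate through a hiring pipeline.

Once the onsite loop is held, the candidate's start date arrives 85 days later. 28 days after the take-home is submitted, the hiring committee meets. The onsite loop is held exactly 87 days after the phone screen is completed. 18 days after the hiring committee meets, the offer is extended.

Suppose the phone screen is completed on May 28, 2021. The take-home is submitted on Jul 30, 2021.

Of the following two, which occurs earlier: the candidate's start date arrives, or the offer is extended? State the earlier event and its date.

The phone screen is completed: May 28, 2021.
The onsite loop is held: May 28, 2021 + 87 days = Aug 23, 2021.
The candidate's start date arrives: Aug 23, 2021 + 85 days = Nov 16, 2021.
The take-home is submitted: Jul 30, 2021.
The hiring committee meets: Jul 30, 2021 + 28 days = Aug 27, 2021.
The offer is extended: Aug 27, 2021 + 18 days = Sep 14, 2021.
Comparing: the candidate's start date arrives on Nov 16, 2021 vs the offer is extended on Sep 14, 2021. Earlier: the offer is extended.

The offer is extended — Sep 14, 2021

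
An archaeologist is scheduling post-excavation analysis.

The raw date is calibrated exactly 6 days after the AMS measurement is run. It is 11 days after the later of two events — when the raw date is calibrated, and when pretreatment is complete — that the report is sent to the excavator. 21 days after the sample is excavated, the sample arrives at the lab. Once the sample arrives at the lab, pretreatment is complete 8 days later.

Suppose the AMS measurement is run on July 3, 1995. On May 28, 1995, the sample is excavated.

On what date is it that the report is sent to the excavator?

The AMS measurement is run: Jul 3, 1995.
The raw date is calibrated: Jul 3, 1995 + 6 days = Jul 9, 1995.
The sample is excavated: May 28, 1995.
The sample arrives at the lab: May 28, 1995 + 21 days = Jun 18, 1995.
Pretreatment is complete: Jun 18, 1995 + 8 days = Jun 26, 1995.
Both prerequisites met — the raw date is calibrated (Jul 9, 1995), pretreatment is complete (Jun 26, 1995); the later is Jul 9, 1995.
The report is sent to the excavator: Jul 9, 1995 + 11 days = Jul 20, 1995.

July 20, 1995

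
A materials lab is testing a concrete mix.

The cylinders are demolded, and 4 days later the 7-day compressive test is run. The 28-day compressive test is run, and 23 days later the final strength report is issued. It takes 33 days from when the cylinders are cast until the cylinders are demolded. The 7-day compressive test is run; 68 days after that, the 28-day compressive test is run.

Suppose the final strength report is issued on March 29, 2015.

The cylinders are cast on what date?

November 21, 2014

The final strength report is issued: Mar 29, 2015.
The 28-day compressive test is run: Mar 29, 2015 − 23 days = Mar 6, 2015.
The 7-day compressive test is run: Mar 6, 2015 − 68 days = Dec 28, 2014.
The cylinders are demolded: Dec 28, 2014 − 4 days = Dec 24, 2014.
The cylinders are cast: Dec 24, 2014 − 33 days = Nov 21, 2014.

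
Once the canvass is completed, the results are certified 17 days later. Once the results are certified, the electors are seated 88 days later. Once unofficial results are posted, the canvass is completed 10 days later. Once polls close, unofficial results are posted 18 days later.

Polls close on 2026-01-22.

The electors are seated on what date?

Polls close: Jan 22, 2026.
Unofficial results are posted: Jan 22, 2026 + 18 days = Feb 9, 2026.
The canvass is completed: Feb 9, 2026 + 10 days = Feb 19, 2026.
The results are certified: Feb 19, 2026 + 17 days = Mar 8, 2026.
The electors are seated: Mar 8, 2026 + 88 days = Jun 4, 2026.

2026-06-04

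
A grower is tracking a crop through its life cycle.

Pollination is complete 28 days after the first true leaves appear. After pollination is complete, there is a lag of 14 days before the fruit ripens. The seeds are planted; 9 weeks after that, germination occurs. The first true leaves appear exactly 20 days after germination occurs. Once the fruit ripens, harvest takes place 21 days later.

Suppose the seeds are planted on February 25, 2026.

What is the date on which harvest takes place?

The seeds are planted: Feb 25, 2026.
Germination occurs: Feb 25, 2026 + 9 weeks = Apr 29, 2026.
The first true leaves appear: Apr 29, 2026 + 20 days = May 19, 2026.
Pollination is complete: May 19, 2026 + 28 days = Jun 16, 2026.
The fruit ripens: Jun 16, 2026 + 14 days = Jun 30, 2026.
Harvest takes place: Jun 30, 2026 + 21 days = Jul 21, 2026.

July 21, 2026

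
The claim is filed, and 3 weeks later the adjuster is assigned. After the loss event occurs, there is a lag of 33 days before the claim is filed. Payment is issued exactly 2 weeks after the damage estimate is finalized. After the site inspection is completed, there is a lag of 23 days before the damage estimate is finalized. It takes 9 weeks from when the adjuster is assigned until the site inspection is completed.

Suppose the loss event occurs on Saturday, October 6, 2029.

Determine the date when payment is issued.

The loss event occurs: Oct 6, 2029.
The claim is filed: Oct 6, 2029 + 33 days = Nov 8, 2029.
The adjuster is assigned: Nov 8, 2029 + 3 weeks = Nov 29, 2029.
The site inspection is completed: Nov 29, 2029 + 9 weeks = Jan 31, 2030.
The damage estimate is finalized: Jan 31, 2030 + 23 days = Feb 23, 2030.
Payment is issued: Feb 23, 2030 + 2 weeks = Mar 9, 2030.

Saturday, March 9, 2030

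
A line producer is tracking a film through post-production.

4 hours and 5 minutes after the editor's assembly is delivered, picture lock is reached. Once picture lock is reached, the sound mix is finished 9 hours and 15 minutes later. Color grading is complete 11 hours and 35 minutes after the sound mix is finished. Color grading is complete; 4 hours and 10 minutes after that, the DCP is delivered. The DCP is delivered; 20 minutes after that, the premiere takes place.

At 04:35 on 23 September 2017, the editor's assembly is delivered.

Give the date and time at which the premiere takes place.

The editor's assembly is delivered: 04:35 Sep 23, 2017.
Picture lock is reached: 04:35 Sep 23, 2017 + 4h05m = 08:40 Sep 23, 2017.
The sound mix is finished: 08:40 Sep 23, 2017 + 9h15m = 17:55 Sep 23, 2017.
Color grading is complete: 17:55 Sep 23, 2017 + 11h35m = 05:30 Sep 24, 2017.
The DCP is delivered: 05:30 Sep 24, 2017 + 4h10m = 09:40 Sep 24, 2017.
The premiere takes place: 09:40 Sep 24, 2017 + 20m = 10:00 Sep 24, 2017.

10:00 on 24 September 2017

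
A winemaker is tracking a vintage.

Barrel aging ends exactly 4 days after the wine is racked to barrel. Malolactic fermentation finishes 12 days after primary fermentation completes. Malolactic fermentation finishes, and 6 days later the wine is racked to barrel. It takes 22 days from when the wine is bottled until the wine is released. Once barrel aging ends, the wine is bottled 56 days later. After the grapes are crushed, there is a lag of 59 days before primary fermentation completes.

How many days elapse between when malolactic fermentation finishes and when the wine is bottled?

66 days

Causal path: malolactic fermentation finishes → the wine is racked to barrel → barrel aging ends → the wine is bottled.
Total delay along the path: 6 + 4 + 56 = 66 days.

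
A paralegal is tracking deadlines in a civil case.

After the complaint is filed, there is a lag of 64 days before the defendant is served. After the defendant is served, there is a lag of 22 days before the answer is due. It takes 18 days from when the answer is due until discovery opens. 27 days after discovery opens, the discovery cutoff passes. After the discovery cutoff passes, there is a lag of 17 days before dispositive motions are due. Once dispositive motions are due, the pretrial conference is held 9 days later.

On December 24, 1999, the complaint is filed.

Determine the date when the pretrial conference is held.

The complaint is filed: Dec 24, 1999.
The defendant is served: Dec 24, 1999 + 64 days = Feb 26, 2000.
The answer is due: Feb 26, 2000 + 22 days = Mar 19, 2000.
Discovery opens: Mar 19, 2000 + 18 days = Apr 6, 2000.
The discovery cutoff passes: Apr 6, 2000 + 27 days = May 3, 2000.
Dispositive motions are due: May 3, 2000 + 17 days = May 20, 2000.
The pretrial conference is held: May 20, 2000 + 9 days = May 29, 2000.

May 29, 2000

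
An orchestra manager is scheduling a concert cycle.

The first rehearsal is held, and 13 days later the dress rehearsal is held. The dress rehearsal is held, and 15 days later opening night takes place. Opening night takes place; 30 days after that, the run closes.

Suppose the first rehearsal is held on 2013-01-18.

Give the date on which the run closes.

The first rehearsal is held: Jan 18, 2013.
The dress rehearsal is held: Jan 18, 2013 + 13 days = Jan 31, 2013.
Opening night takes place: Jan 31, 2013 + 15 days = Feb 15, 2013.
The run closes: Feb 15, 2013 + 30 days = Mar 17, 2013.

2013-03-17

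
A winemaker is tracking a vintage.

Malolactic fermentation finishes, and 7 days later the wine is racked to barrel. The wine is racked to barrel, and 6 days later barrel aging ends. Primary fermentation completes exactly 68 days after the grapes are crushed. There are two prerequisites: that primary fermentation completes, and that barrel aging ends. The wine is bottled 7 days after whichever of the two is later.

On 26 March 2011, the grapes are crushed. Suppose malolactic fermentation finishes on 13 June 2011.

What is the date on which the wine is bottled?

3 July 2011

The grapes are crushed: Mar 26, 2011.
Primary fermentation completes: Mar 26, 2011 + 68 days = Jun 2, 2011.
Malolactic fermentation finishes: Jun 13, 2011.
The wine is racked to barrel: Jun 13, 2011 + 7 days = Jun 20, 2011.
Barrel aging ends: Jun 20, 2011 + 6 days = Jun 26, 2011.
Both prerequisites met — primary fermentation completes (Jun 2, 2011), barrel aging ends (Jun 26, 2011); the later is Jun 26, 2011.
The wine is bottled: Jun 26, 2011 + 7 days = Jul 3, 2011.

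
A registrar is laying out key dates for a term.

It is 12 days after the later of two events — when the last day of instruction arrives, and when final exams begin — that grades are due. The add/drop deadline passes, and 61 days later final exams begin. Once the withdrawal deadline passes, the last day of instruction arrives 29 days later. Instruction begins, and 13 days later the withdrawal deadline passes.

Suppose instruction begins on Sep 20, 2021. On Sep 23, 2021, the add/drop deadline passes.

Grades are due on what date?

Dec 5, 2021

Instruction begins: Sep 20, 2021.
The withdrawal deadline passes: Sep 20, 2021 + 13 days = Oct 3, 2021.
The last day of instruction arrives: Oct 3, 2021 + 29 days = Nov 1, 2021.
The add/drop deadline passes: Sep 23, 2021.
Final exams begin: Sep 23, 2021 + 61 days = Nov 23, 2021.
Both prerequisites met — the last day of instruction arrives (Nov 1, 2021), final exams begin (Nov 23, 2021); the later is Nov 23, 2021.
Grades are due: Nov 23, 2021 + 12 days = Dec 5, 2021.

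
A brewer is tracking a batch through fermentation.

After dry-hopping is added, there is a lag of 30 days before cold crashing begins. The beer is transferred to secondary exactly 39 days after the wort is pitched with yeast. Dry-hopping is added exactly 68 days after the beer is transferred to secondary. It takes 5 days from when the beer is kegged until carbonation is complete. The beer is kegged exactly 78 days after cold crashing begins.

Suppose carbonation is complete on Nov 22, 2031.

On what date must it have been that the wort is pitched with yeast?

Apr 16, 2031

Carbonation is complete: Nov 22, 2031.
The beer is kegged: Nov 22, 2031 − 5 days = Nov 17, 2031.
Cold crashing begins: Nov 17, 2031 − 78 days = Aug 31, 2031.
Dry-hopping is added: Aug 31, 2031 − 30 days = Aug 1, 2031.
The beer is transferred to secondary: Aug 1, 2031 − 68 days = May 25, 2031.
The wort is pitched with yeast: May 25, 2031 − 39 days = Apr 16, 2031.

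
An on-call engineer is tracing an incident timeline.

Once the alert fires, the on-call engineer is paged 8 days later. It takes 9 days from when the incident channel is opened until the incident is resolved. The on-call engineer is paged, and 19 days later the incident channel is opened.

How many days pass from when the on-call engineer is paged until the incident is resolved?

28 days

Causal path: the on-call engineer is paged → the incident channel is opened → the incident is resolved.
Total delay along the path: 19 + 9 = 28 days.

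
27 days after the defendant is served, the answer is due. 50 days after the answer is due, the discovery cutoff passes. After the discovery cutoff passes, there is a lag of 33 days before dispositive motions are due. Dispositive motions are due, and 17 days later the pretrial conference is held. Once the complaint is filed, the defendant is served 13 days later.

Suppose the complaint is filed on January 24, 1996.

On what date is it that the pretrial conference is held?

June 12, 1996

The complaint is filed: Jan 24, 1996.
The defendant is served: Jan 24, 1996 + 13 days = Feb 6, 1996.
The answer is due: Feb 6, 1996 + 27 days = Mar 4, 1996.
The discovery cutoff passes: Mar 4, 1996 + 50 days = Apr 23, 1996.
Dispositive motions are due: Apr 23, 1996 + 33 days = May 26, 1996.
The pretrial conference is held: May 26, 1996 + 17 days = Jun 12, 1996.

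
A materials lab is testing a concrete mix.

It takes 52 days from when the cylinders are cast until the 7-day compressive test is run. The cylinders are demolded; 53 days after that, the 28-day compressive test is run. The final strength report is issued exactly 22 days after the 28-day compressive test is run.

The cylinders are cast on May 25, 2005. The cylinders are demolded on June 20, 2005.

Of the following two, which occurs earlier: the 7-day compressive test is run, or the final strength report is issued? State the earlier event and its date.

The cylinders are cast: May 25, 2005.
The 7-day compressive test is run: May 25, 2005 + 52 days = Jul 16, 2005.
The cylinders are demolded: Jun 20, 2005.
The 28-day compressive test is run: Jun 20, 2005 + 53 days = Aug 12, 2005.
The final strength report is issued: Aug 12, 2005 + 22 days = Sep 3, 2005.
Comparing: the 7-day compressive test is run on Jul 16, 2005 vs the final strength report is issued on Sep 3, 2005. Earlier: the 7-day compressive test is run.

The 7-day compressive test is run — July 16, 2005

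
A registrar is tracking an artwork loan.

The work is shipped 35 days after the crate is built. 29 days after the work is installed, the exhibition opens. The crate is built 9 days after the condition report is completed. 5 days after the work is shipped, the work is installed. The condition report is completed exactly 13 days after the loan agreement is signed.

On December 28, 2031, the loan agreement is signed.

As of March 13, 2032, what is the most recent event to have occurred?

The loan agreement is signed: Dec 28, 2031.
The condition report is completed: Dec 28, 2031 + 13 days = Jan 10, 2032.
The crate is built: Jan 10, 2032 + 9 days = Jan 19, 2032.
The work is shipped: Jan 19, 2032 + 35 days = Feb 23, 2032.
The work is installed: Feb 23, 2032 + 5 days = Feb 28, 2032.
The exhibition opens: Feb 28, 2032 + 29 days = Mar 28, 2032.
Mar 13, 2032 falls between when the work is installed (Feb 28, 2032) and when the exhibition opens (Mar 28, 2032).

The work is installed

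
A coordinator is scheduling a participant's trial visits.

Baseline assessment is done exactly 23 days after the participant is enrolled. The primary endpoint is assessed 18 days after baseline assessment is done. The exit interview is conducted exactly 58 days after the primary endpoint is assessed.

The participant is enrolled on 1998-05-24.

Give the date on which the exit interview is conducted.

The participant is enrolled: May 24, 1998.
Baseline assessment is done: May 24, 1998 + 23 days = Jun 16, 1998.
The primary endpoint is assessed: Jun 16, 1998 + 18 days = Jul 4, 1998.
The exit interview is conducted: Jul 4, 1998 + 58 days = Aug 31, 1998.

1998-08-31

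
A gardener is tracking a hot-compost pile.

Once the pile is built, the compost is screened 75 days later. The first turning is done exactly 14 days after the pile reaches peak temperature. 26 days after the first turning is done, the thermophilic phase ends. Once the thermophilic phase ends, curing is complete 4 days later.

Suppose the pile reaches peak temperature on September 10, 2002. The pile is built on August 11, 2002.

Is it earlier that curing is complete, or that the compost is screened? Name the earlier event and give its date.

Curing is complete — October 24, 2002

The pile reaches peak temperature: Sep 10, 2002.
The first turning is done: Sep 10, 2002 + 14 days = Sep 24, 2002.
The thermophilic phase ends: Sep 24, 2002 + 26 days = Oct 20, 2002.
Curing is complete: Oct 20, 2002 + 4 days = Oct 24, 2002.
The pile is built: Aug 11, 2002.
The compost is screened: Aug 11, 2002 + 75 days = Oct 25, 2002.
Comparing: curing is complete on Oct 24, 2002 vs the compost is screened on Oct 25, 2002. Earlier: curing is complete.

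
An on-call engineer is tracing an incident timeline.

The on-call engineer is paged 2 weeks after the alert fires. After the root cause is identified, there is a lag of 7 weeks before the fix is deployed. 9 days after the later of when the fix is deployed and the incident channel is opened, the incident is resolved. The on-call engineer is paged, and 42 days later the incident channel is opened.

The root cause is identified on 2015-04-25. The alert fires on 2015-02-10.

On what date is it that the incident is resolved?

The root cause is identified: Apr 25, 2015.
The fix is deployed: Apr 25, 2015 + 7 weeks = Jun 13, 2015.
The alert fires: Feb 10, 2015.
The on-call engineer is paged: Feb 10, 2015 + 2 weeks = Feb 24, 2015.
The incident channel is opened: Feb 24, 2015 + 42 days = Apr 7, 2015.
Both prerequisites met — the fix is deployed (Jun 13, 2015), the incident channel is opened (Apr 7, 2015); the later is Jun 13, 2015.
The incident is resolved: Jun 13, 2015 + 9 days = Jun 22, 2015.

2015-06-22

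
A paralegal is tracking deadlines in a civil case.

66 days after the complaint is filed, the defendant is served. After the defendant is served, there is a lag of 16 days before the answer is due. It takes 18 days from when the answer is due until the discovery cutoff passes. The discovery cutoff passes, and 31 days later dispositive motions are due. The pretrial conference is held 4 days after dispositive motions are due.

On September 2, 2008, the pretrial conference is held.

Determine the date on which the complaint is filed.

April 20, 2008

The pretrial conference is held: Sep 2, 2008.
Dispositive motions are due: Sep 2, 2008 − 4 days = Aug 29, 2008.
The discovery cutoff passes: Aug 29, 2008 − 31 days = Jul 29, 2008.
The answer is due: Jul 29, 2008 − 18 days = Jul 11, 2008.
The defendant is served: Jul 11, 2008 − 16 days = Jun 25, 2008.
The complaint is filed: Jun 25, 2008 − 66 days = Apr 20, 2008.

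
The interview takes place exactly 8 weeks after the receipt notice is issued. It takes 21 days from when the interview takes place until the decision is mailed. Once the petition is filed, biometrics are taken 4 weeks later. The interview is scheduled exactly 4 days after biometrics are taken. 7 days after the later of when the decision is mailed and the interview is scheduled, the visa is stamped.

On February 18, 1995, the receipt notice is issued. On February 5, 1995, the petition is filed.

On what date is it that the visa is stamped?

May 13, 1995

The receipt notice is issued: Feb 18, 1995.
The interview takes place: Feb 18, 1995 + 8 weeks = Apr 15, 1995.
The decision is mailed: Apr 15, 1995 + 21 days = May 6, 1995.
The petition is filed: Feb 5, 1995.
Biometrics are taken: Feb 5, 1995 + 4 weeks = Mar 5, 1995.
The interview is scheduled: Mar 5, 1995 + 4 days = Mar 9, 1995.
Both prerequisites met — the decision is mailed (May 6, 1995), the interview is scheduled (Mar 9, 1995); the later is May 6, 1995.
The visa is stamped: May 6, 1995 + 7 days = May 13, 1995.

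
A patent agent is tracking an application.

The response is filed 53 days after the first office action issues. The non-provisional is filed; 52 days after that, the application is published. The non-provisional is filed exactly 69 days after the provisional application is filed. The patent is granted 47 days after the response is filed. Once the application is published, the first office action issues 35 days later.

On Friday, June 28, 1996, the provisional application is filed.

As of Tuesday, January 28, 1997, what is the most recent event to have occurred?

The response is filed

The provisional application is filed: Jun 28, 1996.
The non-provisional is filed: Jun 28, 1996 + 69 days = Sep 5, 1996.
The application is published: Sep 5, 1996 + 52 days = Oct 27, 1996.
The first office action issues: Oct 27, 1996 + 35 days = Dec 1, 1996.
The response is filed: Dec 1, 1996 + 53 days = Jan 23, 1997.
The patent is granted: Jan 23, 1997 + 47 days = Mar 11, 1997.
Jan 28, 1997 falls between when the response is filed (Jan 23, 1997) and when the patent is granted (Mar 11, 1997).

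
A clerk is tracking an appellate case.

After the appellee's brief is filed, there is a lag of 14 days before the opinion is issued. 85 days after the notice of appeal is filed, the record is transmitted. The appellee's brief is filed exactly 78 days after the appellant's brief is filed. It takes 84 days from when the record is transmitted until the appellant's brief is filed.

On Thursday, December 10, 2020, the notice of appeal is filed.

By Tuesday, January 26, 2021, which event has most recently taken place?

The notice of appeal is filed: Dec 10, 2020.
The record is transmitted: Dec 10, 2020 + 85 days = Mar 5, 2021.
The appellant's brief is filed: Mar 5, 2021 + 84 days = May 28, 2021.
The appellee's brief is filed: May 28, 2021 + 78 days = Aug 14, 2021.
The opinion is issued: Aug 14, 2021 + 14 days = Aug 28, 2021.
Jan 26, 2021 falls between when the notice of appeal is filed (Dec 10, 2020) and when the record is transmitted (Mar 5, 2021).

The notice of appeal is filed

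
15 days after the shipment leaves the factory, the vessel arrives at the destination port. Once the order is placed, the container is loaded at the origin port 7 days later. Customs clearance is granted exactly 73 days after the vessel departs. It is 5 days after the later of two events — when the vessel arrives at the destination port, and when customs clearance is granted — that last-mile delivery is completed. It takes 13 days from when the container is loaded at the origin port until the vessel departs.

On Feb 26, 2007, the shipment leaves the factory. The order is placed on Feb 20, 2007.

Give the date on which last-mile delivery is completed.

May 29, 2007

The shipment leaves the factory: Feb 26, 2007.
The vessel arrives at the destination port: Feb 26, 2007 + 15 days = Mar 13, 2007.
The order is placed: Feb 20, 2007.
The container is loaded at the origin port: Feb 20, 2007 + 7 days = Feb 27, 2007.
The vessel departs: Feb 27, 2007 + 13 days = Mar 12, 2007.
Customs clearance is granted: Mar 12, 2007 + 73 days = May 24, 2007.
Both prerequisites met — the vessel arrives at the destination port (Mar 13, 2007), customs clearance is granted (May 24, 2007); the later is May 24, 2007.
Last-mile delivery is completed: May 24, 2007 + 5 days = May 29, 2007.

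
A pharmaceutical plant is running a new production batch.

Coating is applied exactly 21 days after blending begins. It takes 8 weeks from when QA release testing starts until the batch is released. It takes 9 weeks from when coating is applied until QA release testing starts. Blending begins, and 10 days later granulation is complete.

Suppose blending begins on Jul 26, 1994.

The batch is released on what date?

Dec 13, 1994

Blending begins: Jul 26, 1994.
Coating is applied: Jul 26, 1994 + 21 days = Aug 16, 1994.
QA release testing starts: Aug 16, 1994 + 9 weeks = Oct 18, 1994.
The batch is released: Oct 18, 1994 + 8 weeks = Dec 13, 1994.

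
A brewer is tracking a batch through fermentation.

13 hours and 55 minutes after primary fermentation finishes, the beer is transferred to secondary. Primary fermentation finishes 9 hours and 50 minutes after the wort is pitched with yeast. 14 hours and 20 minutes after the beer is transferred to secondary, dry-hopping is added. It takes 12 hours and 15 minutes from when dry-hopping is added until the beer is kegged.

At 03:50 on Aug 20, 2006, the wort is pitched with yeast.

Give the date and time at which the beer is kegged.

06:10 on Aug 22, 2006

The wort is pitched with yeast: 03:50 Aug 20, 2006.
Primary fermentation finishes: 03:50 Aug 20, 2006 + 9h50m = 13:40 Aug 20, 2006.
The beer is transferred to secondary: 13:40 Aug 20, 2006 + 13h55m = 03:35 Aug 21, 2006.
Dry-hopping is added: 03:35 Aug 21, 2006 + 14h20m = 17:55 Aug 21, 2006.
The beer is kegged: 17:55 Aug 21, 2006 + 12h15m = 06:10 Aug 22, 2006.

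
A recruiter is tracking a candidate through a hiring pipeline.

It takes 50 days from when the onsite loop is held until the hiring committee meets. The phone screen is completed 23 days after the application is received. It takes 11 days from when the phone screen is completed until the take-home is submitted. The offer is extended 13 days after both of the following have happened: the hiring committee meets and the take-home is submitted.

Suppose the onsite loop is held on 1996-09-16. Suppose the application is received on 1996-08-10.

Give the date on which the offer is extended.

1996-11-18

The onsite loop is held: Sep 16, 1996.
The hiring committee meets: Sep 16, 1996 + 50 days = Nov 5, 1996.
The application is received: Aug 10, 1996.
The phone screen is completed: Aug 10, 1996 + 23 days = Sep 2, 1996.
The take-home is submitted: Sep 2, 1996 + 11 days = Sep 13, 1996.
Both prerequisites met — the hiring committee meets (Nov 5, 1996), the take-home is submitted (Sep 13, 1996); the later is Nov 5, 1996.
The offer is extended: Nov 5, 1996 + 13 days = Nov 18, 1996.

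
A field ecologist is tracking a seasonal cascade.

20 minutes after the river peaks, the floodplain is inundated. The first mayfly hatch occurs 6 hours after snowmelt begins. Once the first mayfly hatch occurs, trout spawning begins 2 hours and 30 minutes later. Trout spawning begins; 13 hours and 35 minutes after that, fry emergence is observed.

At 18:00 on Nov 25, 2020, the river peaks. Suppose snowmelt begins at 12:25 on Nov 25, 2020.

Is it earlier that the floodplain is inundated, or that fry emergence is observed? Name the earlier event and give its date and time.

The floodplain is inundated — 18:20 on Nov 25, 2020

The river peaks: 18:00 Nov 25, 2020.
The floodplain is inundated: 18:00 Nov 25, 2020 + 20m = 18:20 Nov 25, 2020.
Snowmelt begins: 12:25 Nov 25, 2020.
The first mayfly hatch occurs: 12:25 Nov 25, 2020 + 6h = 18:25 Nov 25, 2020.
Trout spawning begins: 18:25 Nov 25, 2020 + 2h30m = 20:55 Nov 25, 2020.
Fry emergence is observed: 20:55 Nov 25, 2020 + 13h35m = 10:30 Nov 26, 2020.
Comparing: the floodplain is inundated at 18:20 Nov 25, 2020 vs fry emergence is observed at 10:30 Nov 26, 2020. Earlier: the floodplain is inundated.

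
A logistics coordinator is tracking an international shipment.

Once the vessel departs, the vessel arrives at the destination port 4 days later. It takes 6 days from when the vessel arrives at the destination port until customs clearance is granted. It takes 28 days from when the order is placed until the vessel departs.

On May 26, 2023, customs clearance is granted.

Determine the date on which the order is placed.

Customs clearance is granted: May 26, 2023.
The vessel arrives at the destination port: May 26, 2023 − 6 days = May 20, 2023.
The vessel departs: May 20, 2023 − 4 days = May 16, 2023.
The order is placed: May 16, 2023 − 28 days = Apr 18, 2023.

Apr 18, 2023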